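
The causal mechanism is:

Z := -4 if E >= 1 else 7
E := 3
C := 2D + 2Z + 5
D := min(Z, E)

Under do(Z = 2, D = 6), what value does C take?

Setting Z = 2, D = 6 by intervention discards those variables' equations.
C = 2D + 2Z + 5  [with D=6, Z=2]  = 21

21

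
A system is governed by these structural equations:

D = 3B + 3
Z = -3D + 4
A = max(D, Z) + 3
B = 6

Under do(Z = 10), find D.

Under do(Z=10), the mechanism Z = -3D + 4 is discarded; Z is fixed at 10.
Since D is not a descendant of the intervened variable, it is unaffected.
D = 3B + 3  [with B=6]  = 21

21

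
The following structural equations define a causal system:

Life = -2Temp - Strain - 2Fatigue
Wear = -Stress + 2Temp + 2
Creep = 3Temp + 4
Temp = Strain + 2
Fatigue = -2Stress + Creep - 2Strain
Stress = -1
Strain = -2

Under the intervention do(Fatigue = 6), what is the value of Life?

-10

Intervening sets Fatigue = 6 and removes its equation (Fatigue = -2Stress + Creep - 2Strain).
Temp = Strain + 2  [with Strain=-2]  = 0
Life = -2Temp - Strain - 2Fatigue  [with Temp=0, Strain=-2, Fatigue=6]  = -10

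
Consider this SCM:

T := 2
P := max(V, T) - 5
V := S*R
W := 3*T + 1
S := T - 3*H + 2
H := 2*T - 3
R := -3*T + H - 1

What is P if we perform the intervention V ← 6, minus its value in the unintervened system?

Intervening sets V = 6 and removes its equation (V := S*R).
P = max(V, T) - 5  [with V=6, T=2]  = 1
Without intervention: H = 2*T - 3  [with T=2]  = 1; S = T - 3*H + 2  [with T=2, H=1]  = 1; R = -3*T + H - 1  [with T=2, H=1]  = -6; V = S*R  [with S=1, R=-6]  = -6; P = max(V, T) - 5  [with V=-6, T=2]  = -3.
Change = 1 − (-3) = 4.

4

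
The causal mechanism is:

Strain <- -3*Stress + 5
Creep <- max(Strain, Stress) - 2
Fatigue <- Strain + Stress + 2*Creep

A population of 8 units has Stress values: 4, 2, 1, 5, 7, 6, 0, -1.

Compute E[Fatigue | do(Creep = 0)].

-1

Every unit gets Creep=0 under the intervention. Fatigue values become -3, 1, 3, -5, -9, -7, 5, 7; E[Fatigue|do(Creep=0)] = -1.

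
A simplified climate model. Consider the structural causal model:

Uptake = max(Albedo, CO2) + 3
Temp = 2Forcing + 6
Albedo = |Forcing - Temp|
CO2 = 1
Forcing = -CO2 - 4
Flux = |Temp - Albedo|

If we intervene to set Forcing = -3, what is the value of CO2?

Under do(Forcing=-3), the mechanism Forcing = -CO2 - 4 is discarded; Forcing is fixed at -3.
CO2 is not downstream of the intervention, so its value is determined by the original equations.

1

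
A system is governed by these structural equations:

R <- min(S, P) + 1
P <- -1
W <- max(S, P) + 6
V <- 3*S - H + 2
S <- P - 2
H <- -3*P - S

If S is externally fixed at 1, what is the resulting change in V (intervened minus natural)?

Under do(S=1), the mechanism S <- P - 2 is discarded; S is fixed at 1.
H = -3*P - S  [with P=-1, S=1]  = 2
V = 3*S - H + 2  [with S=1, H=2]  = 3
Without intervention: S = P - 2  [with P=-1]  = -3; H = -3*P - S  [with P=-1, S=-3]  = 6; V = 3*S - H + 2  [with S=-3, H=6]  = -13.
Change = 3 − (-13) = 16.

16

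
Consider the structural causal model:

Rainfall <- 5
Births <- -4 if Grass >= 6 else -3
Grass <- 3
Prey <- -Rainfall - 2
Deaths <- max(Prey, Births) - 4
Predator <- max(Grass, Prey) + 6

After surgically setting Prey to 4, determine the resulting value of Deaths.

0

The intervention breaks the incoming arrows to Prey: Prey <- -Rainfall - 2 no longer applies, and Prey = 4.
Births = -4 if Grass >= 6 else -3  [with Grass=3]  = -3
Deaths = max(Prey, Births) - 4  [with Prey=4, Births=-3]  = 0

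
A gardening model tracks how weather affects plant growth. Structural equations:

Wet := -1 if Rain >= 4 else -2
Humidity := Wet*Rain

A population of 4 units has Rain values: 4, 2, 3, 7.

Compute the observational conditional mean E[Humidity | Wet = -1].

Observing Wet=-1 restricts to units where Wet's equation naturally yields -1: Rain ∈ {4, 7}. In that subpopulation Humidity = -4, -7, mean -5.5.

-5.5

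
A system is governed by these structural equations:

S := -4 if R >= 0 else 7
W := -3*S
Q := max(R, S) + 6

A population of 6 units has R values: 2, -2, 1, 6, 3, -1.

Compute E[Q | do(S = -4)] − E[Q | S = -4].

Every unit gets S=-4 under the intervention. Q values become 8, 4, 7, 12, 9, 5; E[Q|do(S=-4)] = 7.5.
Observing S=-4 restricts to units where S's equation naturally yields -4: R ∈ {2, 1, 6, 3}. In that subpopulation Q = 8, 7, 12, 9, mean 9.
Difference = 7.5 − 9 = -1.5.

-1.5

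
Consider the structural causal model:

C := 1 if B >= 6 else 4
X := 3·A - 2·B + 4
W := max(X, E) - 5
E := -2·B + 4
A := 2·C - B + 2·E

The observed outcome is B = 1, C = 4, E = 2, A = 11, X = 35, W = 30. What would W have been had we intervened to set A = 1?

Under do(A=1), the mechanism A := 2·C - B + 2·E is discarded; A is fixed at 1.
E = -2·B + 4  [with B=1]  = 2
X = 3·A - 2·B + 4  [with A=1, B=1]  = 5
W = max(X, E) - 5  [with X=5, E=2]  = 0

0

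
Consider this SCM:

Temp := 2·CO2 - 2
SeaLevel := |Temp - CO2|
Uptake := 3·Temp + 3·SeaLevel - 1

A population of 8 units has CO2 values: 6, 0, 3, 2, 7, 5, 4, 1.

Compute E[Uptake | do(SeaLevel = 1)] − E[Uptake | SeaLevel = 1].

9

The intervention sets SeaLevel=1 in all 8 units regardless of CO2. Recomputing Uptake per unit gives 32, -4, 14, 8, 38, 26, 20, 2; average 17.
Conditioning on SeaLevel=1 selects the 2 unit(s) with CO2 ∈ {3, 1}. Their Uptake values: 14, 2. Mean = 8.
Difference = 17 − 8 = 9.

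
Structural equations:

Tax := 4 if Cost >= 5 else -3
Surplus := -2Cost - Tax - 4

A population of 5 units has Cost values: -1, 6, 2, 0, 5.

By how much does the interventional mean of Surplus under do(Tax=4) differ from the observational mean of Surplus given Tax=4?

Under do(Tax=4), Tax's equation is replaced by Tax=4 for every unit. Per-unit Surplus: -6, -20, -12, -8, -18. Mean = -12.8.
E[Surplus|Tax=4] averages over only the 2 units with Tax=4 (Cost = 6, 5): Surplus = -20, -18, mean -19.
Difference = -12.8 − (-19) = 6.2.

6.2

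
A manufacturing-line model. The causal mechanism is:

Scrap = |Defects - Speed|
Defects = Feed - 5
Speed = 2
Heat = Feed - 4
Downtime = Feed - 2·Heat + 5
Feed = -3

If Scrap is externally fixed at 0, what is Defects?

The intervention breaks the incoming arrows to Scrap: Scrap = |Defects - Speed| no longer applies, and Scrap = 0.
Since Defects is not a descendant of the intervened variable, it is unaffected.
Defects = Feed - 5  [with Feed=-3]  = -8

-8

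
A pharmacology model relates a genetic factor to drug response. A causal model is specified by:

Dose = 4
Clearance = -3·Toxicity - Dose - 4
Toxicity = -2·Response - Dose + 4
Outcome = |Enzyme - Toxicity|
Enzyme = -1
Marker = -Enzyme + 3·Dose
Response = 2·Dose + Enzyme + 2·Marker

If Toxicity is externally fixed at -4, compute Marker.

13

do(Toxicity=-4) replaces the equation Toxicity = -2·Response - Dose + 4 with the constant Toxicity = -4.
Marker is not downstream of the intervention, so its value is determined by the original equations.
Marker = -Enzyme + 3·Dose  [with Enzyme=-1, Dose=4]  = 13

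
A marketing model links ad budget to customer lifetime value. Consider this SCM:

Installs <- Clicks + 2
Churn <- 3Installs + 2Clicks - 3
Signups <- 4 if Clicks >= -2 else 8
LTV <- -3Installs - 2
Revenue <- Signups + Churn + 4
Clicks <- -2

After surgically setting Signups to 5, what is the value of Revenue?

2

do(Signups=5) replaces the equation Signups <- 4 if Clicks >= -2 else 8 with the constant Signups = 5.
Installs = Clicks + 2  [with Clicks=-2]  = 0
Churn = 3Installs + 2Clicks - 3  [with Installs=0, Clicks=-2]  = -7
Revenue = Signups + Churn + 4  [with Signups=5, Churn=-7]  = 2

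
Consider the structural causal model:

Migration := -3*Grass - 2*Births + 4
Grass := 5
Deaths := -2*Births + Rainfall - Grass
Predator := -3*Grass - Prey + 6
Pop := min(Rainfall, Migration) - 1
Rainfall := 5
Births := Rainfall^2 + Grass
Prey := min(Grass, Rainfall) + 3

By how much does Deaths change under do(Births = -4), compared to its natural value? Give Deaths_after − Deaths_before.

The intervention breaks the incoming arrows to Births: Births := Rainfall^2 + Grass no longer applies, and Births = -4.
Deaths = -2*Births + Rainfall - Grass  [with Births=-4, Rainfall=5, Grass=5]  = 8
Without intervention: Births = Rainfall^2 + Grass  [with Rainfall=5, Grass=5]  = 30; Deaths = -2*Births + Rainfall - Grass  [with Births=30, Rainfall=5, Grass=5]  = -60.
Change = 8 − (-60) = 68.

68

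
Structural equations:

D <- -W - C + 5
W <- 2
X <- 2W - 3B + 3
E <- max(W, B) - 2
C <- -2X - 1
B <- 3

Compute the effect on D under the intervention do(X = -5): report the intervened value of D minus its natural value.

The intervention breaks the incoming arrows to X: X <- 2W - 3B + 3 no longer applies, and X = -5.
C = -2X - 1  [with X=-5]  = 9
D = -W - C + 5  [with W=2, C=9]  = -6
Without intervention: X = 2W - 3B + 3  [with W=2, B=3]  = -2; C = -2X - 1  [with X=-2]  = 3; D = -W - C + 5  [with W=2, C=3]  = 0.
Change = -6 − 0 = -6.

-6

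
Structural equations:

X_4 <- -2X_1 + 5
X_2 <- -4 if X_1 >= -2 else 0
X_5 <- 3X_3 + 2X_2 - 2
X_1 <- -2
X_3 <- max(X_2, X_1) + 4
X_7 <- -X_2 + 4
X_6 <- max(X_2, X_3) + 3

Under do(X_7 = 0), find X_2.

Under do(X_7=0), the mechanism X_7 <- -X_2 + 4 is discarded; X_7 is fixed at 0.
X_2 is not downstream of the intervention, so its value is determined by the original equations.
X_2 = -4 if X_1 >= -2 else 0  [with X_1=-2]  = -4

-4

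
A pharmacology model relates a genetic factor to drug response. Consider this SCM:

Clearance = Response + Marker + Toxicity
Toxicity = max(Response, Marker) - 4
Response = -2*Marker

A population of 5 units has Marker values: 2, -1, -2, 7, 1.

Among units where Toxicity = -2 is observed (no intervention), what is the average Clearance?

-2.5

E[Clearance|Toxicity=-2] averages over only the 2 units with Toxicity=-2 (Marker = 2, -1): Clearance = -4, -1, mean -2.5.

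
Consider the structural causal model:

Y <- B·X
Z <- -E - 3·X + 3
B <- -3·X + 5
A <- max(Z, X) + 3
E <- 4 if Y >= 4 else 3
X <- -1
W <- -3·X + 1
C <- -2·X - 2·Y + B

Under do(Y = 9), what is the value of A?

5

The intervention breaks the incoming arrows to Y: Y <- B·X no longer applies, and Y = 9.
E = 4 if Y >= 4 else 3  [with Y=9]  = 4
Z = -E - 3·X + 3  [with E=4, X=-1]  = 2
A = max(Z, X) + 3  [with Z=2, X=-1]  = 5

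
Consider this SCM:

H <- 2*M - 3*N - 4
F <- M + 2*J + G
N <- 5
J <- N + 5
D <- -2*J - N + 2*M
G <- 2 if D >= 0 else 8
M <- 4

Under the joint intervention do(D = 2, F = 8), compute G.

Setting D = 2, F = 8 by intervention discards those variables' equations.
G = 2 if D >= 0 else 8  [with D=2]  = 2

2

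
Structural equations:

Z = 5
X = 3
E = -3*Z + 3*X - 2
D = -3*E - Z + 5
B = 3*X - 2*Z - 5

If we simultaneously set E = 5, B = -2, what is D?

-15

The joint intervention fixes E = 5, B = -2, removing each variable's own equation.
D = -3*E - Z + 5  [with E=5, Z=5]  = -15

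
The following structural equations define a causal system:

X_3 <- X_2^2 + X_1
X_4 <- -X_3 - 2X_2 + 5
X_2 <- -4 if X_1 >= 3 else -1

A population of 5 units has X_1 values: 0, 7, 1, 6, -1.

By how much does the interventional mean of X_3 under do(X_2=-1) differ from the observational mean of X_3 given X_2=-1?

2.6

The intervention sets X_2=-1 in all 5 units regardless of X_1. Recomputing X_3 per unit gives 1, 8, 2, 7, 0; average 3.6.
Conditioning on X_2=-1 selects the 3 unit(s) with X_1 ∈ {0, 1, -1}. Their X_3 values: 1, 2, 0. Mean = 1.
Difference = 3.6 − 1 = 2.6.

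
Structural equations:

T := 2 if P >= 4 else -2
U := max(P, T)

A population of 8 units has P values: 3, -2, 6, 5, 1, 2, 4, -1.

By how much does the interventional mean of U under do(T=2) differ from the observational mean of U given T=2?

-1.75

Under do(T=2), T's equation is replaced by T=2 for every unit. Per-unit U: 3, 2, 6, 5, 2, 2, 4, 2. Mean = 3.25.
Observing T=2 restricts to units where T's equation naturally yields 2: P ∈ {6, 5, 4}. In that subpopulation U = 6, 5, 4, mean 5.
Difference = 3.25 − 5 = -1.75.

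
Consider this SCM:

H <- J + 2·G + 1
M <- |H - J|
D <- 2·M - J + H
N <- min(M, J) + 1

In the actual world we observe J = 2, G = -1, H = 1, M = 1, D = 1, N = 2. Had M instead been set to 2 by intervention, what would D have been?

Intervening sets M = 2 and removes its equation (M <- |H - J|).
H = J + 2·G + 1  [with J=2, G=-1]  = 1
D = 2·M - J + H  [with M=2, J=2, H=1]  = 3

3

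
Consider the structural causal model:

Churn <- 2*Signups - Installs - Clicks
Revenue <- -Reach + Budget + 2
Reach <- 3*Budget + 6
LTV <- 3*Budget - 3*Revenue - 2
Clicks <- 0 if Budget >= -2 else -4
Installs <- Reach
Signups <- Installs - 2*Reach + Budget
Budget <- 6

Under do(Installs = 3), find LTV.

do(Installs=3) replaces the equation Installs <- Reach with the constant Installs = 3.
No directed path runs from Installs to LTV, so LTV keeps its natural value.
Reach = 3*Budget + 6  [with Budget=6]  = 24
Revenue = -Reach + Budget + 2  [with Reach=24, Budget=6]  = -16
LTV = 3*Budget - 3*Revenue - 2  [with Budget=6, Revenue=-16]  = 64

64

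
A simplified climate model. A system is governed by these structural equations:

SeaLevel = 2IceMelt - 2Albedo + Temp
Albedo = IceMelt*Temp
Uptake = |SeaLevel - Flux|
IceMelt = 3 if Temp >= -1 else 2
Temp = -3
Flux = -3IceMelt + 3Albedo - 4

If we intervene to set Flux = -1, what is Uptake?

The intervention breaks the incoming arrows to Flux: Flux = -3IceMelt + 3Albedo - 4 no longer applies, and Flux = -1.
IceMelt = 3 if Temp >= -1 else 2  [with Temp=-3]  = 2
Albedo = IceMelt*Temp  [with IceMelt=2, Temp=-3]  = -6
SeaLevel = 2IceMelt - 2Albedo + Temp  [with IceMelt=2, Albedo=-6, Temp=-3]  = 13
Uptake = |SeaLevel - Flux|  [with SeaLevel=13, Flux=-1]  = 14

14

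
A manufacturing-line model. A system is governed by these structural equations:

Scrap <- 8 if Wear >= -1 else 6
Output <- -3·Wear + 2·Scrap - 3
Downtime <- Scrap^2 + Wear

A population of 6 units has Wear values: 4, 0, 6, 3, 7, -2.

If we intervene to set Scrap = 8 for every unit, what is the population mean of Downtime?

67

do(Scrap=8) breaks Scrap's dependence on Wear. With Scrap=8 fixed, Downtime across the units is 68, 64, 70, 67, 71, 62, mean 67.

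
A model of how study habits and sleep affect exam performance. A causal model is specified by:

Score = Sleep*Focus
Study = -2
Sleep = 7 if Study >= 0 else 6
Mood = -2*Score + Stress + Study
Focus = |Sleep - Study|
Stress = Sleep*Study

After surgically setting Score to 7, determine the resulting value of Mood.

-28

The intervention breaks the incoming arrows to Score: Score = Sleep*Focus no longer applies, and Score = 7.
Sleep = 7 if Study >= 0 else 6  [with Study=-2]  = 6
Stress = Sleep*Study  [with Sleep=6, Study=-2]  = -12
Mood = -2*Score + Stress + Study  [with Score=7, Stress=-12, Study=-2]  = -28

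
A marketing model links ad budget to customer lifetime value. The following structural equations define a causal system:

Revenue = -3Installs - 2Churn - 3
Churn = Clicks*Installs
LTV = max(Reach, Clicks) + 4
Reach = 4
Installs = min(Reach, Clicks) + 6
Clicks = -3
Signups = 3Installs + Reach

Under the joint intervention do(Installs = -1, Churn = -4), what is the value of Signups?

The joint intervention fixes Installs = -1, Churn = -4, removing each variable's own equation.
Signups = 3Installs + Reach  [with Installs=-1, Reach=4]  = 1

1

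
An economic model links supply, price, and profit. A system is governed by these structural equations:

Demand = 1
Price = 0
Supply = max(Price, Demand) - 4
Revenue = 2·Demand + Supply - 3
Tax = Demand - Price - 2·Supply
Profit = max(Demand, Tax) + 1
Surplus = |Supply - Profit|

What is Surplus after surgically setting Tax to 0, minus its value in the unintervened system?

Under do(Tax=0), the mechanism Tax = Demand - Price - 2·Supply is discarded; Tax is fixed at 0.
Supply = max(Price, Demand) - 4  [with Price=0, Demand=1]  = -3
Profit = max(Demand, Tax) + 1  [with Demand=1, Tax=0]  = 2
Surplus = |Supply - Profit|  [with Supply=-3, Profit=2]  = 5
Without intervention: Supply = max(Price, Demand) - 4  [with Price=0, Demand=1]  = -3; Tax = Demand - Price - 2·Supply  [with Demand=1, Price=0, Supply=-3]  = 7; Profit = max(Demand, Tax) + 1  [with Demand=1, Tax=7]  = 8; Surplus = |Supply - Profit|  [with Supply=-3, Profit=8]  = 11.
Change = 5 − 11 = -6.

-6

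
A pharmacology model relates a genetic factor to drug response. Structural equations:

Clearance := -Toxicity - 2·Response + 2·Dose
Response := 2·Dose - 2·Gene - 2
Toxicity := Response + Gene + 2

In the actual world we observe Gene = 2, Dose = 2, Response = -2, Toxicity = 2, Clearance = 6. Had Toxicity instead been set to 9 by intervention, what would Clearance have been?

-1

Intervening sets Toxicity = 9 and removes its equation (Toxicity := Response + Gene + 2).
Response = 2·Dose - 2·Gene - 2  [with Dose=2, Gene=2]  = -2
Clearance = -Toxicity - 2·Response + 2·Dose  [with Toxicity=9, Response=-2, Dose=2]  = -1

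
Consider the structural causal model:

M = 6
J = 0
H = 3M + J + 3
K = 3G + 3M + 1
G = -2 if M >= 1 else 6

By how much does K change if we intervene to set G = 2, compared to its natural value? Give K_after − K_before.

12

Intervening sets G = 2 and removes its equation (G = -2 if M >= 1 else 6).
K = 3G + 3M + 1  [with G=2, M=6]  = 25
Without intervention: G = -2 if M >= 1 else 6  [with M=6]  = -2; K = 3G + 3M + 1  [with G=-2, M=6]  = 13.
Change = 25 − 13 = 12.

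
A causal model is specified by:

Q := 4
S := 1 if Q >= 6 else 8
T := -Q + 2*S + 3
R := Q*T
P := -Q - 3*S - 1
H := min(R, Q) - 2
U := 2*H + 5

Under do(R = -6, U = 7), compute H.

-8

The joint intervention fixes R = -6, U = 7, removing each variable's own equation.
H = min(R, Q) - 2  [with R=-6, Q=4]  = -8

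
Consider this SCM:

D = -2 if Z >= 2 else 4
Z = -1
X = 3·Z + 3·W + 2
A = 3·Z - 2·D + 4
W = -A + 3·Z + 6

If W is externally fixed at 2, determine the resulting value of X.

Intervening sets W = 2 and removes its equation (W = -A + 3·Z + 6).
X = 3·Z + 3·W + 2  [with Z=-1, W=2]  = 5

5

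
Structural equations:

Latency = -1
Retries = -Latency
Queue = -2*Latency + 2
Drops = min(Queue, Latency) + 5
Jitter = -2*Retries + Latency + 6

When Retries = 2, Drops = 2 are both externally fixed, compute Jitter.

1

The joint intervention fixes Retries = 2, Drops = 2, removing each variable's own equation.
Jitter = -2*Retries + Latency + 6  [with Retries=2, Latency=-1]  = 1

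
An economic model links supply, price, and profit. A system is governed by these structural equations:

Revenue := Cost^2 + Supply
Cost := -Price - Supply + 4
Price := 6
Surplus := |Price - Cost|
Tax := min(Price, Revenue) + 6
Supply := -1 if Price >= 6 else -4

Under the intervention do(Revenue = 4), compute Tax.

10

Intervening sets Revenue = 4 and removes its equation (Revenue := Cost^2 + Supply).
Tax = min(Price, Revenue) + 6  [with Price=6, Revenue=4]  = 10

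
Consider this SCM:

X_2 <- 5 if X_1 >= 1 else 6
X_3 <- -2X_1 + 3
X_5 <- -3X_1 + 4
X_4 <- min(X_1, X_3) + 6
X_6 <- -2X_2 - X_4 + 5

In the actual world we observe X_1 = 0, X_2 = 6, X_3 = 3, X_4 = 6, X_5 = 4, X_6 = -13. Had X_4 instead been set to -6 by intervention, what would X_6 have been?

-1

Under do(X_4=-6), the mechanism X_4 <- min(X_1, X_3) + 6 is discarded; X_4 is fixed at -6.
X_2 = 5 if X_1 >= 1 else 6  [with X_1=0]  = 6
X_6 = -2X_2 - X_4 + 5  [with X_2=6, X_4=-6]  = -1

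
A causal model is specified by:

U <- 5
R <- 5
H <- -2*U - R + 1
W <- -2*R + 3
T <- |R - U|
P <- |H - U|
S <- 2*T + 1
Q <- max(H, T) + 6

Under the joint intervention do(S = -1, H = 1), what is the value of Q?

7

Setting S = -1, H = 1 by intervention discards those variables' equations.
T = |R - U|  [with R=5, U=5]  = 0
Q = max(H, T) + 6  [with H=1, T=0]  = 7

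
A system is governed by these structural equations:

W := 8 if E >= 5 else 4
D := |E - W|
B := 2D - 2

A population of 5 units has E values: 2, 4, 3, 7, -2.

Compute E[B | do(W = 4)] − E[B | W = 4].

0.3

Every unit gets W=4 under the intervention. B values become 2, -2, 0, 4, 10; E[B|do(W=4)] = 2.8.
E[B|W=4] averages over only the 4 units with W=4 (E = 2, 4, 3, -2): B = 2, -2, 0, 10, mean 2.5.
Difference = 2.8 − 2.5 = 0.3.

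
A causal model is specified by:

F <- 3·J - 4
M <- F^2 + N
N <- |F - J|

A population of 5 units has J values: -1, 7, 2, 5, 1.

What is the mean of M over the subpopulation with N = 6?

91

E[M|N=6] averages over only the 2 units with N=6 (J = -1, 5): M = 55, 127, mean 91.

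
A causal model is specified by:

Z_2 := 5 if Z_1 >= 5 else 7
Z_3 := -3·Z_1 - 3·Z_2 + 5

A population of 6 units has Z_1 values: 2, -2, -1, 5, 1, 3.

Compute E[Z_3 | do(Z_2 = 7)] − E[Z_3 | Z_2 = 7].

-2.2

Every unit gets Z_2=7 under the intervention. Z_3 values become -22, -10, -13, -31, -19, -25; E[Z_3|do(Z_2=7)] = -20.
Observing Z_2=7 restricts to units where Z_2's equation naturally yields 7: Z_1 ∈ {2, -2, -1, 1, 3}. In that subpopulation Z_3 = -22, -10, -13, -19, -25, mean -17.8.
Difference = -20 − (-17.8) = -2.2.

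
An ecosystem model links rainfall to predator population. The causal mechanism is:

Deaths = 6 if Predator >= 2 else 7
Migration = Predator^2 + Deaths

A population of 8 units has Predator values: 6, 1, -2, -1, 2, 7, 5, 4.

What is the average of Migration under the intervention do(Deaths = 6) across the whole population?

23

do(Deaths=6) breaks Deaths's dependence on Predator. With Deaths=6 fixed, Migration across the units is 42, 7, 10, 7, 10, 55, 31, 22, mean 23.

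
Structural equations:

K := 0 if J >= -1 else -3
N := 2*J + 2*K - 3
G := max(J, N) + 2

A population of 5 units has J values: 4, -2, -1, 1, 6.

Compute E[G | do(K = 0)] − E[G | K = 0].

-1.1

do(K=0) breaks K's dependence on J. With K=0 fixed, G across the units is 7, 0, 1, 3, 11, mean 4.4.
Observing K=0 restricts to units where K's equation naturally yields 0: J ∈ {4, -1, 1, 6}. In that subpopulation G = 7, 1, 3, 11, mean 5.5.
Difference = 4.4 − 5.5 = -1.1.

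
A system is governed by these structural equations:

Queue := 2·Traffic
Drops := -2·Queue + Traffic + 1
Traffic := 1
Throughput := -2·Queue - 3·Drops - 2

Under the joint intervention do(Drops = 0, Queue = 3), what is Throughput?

The joint intervention fixes Drops = 0, Queue = 3, removing each variable's own equation.
Throughput = -2·Queue - 3·Drops - 2  [with Queue=3, Drops=0]  = -8

-8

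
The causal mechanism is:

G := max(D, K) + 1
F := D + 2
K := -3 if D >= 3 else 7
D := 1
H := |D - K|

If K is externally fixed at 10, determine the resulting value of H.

9

The intervention breaks the incoming arrows to K: K := -3 if D >= 3 else 7 no longer applies, and K = 10.
H = |D - K|  [with D=1, K=10]  = 9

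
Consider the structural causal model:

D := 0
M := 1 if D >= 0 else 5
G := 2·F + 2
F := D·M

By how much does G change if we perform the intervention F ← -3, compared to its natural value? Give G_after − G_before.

The intervention breaks the incoming arrows to F: F := D·M no longer applies, and F = -3.
G = 2·F + 2  [with F=-3]  = -4
Without intervention: M = 1 if D >= 0 else 5  [with D=0]  = 1; F = D·M  [with D=0, M=1]  = 0; G = 2·F + 2  [with F=0]  = 2.
Change = -4 − 2 = -6.

-6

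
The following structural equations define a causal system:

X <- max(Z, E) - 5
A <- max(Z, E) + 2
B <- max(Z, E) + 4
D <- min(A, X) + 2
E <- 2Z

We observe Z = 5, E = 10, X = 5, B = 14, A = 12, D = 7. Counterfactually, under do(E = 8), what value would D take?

5

Under do(E=8), the mechanism E <- 2Z is discarded; E is fixed at 8.
X = max(Z, E) - 5  [with Z=5, E=8]  = 3
A = max(Z, E) + 2  [with Z=5, E=8]  = 10
D = min(A, X) + 2  [with A=10, X=3]  = 5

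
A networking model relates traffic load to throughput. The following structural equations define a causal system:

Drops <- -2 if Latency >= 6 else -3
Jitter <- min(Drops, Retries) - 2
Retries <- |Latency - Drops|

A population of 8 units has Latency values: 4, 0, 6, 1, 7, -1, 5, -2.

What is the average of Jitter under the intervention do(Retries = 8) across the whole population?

-4.75

do(Retries=8) breaks Retries's dependence on Latency. With Retries=8 fixed, Jitter across the units is -5, -5, -4, -5, -4, -5, -5, -5, mean -4.75.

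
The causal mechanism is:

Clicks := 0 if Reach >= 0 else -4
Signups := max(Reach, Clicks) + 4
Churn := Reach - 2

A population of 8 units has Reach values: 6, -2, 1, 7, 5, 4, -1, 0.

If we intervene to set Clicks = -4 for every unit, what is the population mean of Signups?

The intervention sets Clicks=-4 in all 8 units regardless of Reach. Recomputing Signups per unit gives 10, 2, 5, 11, 9, 8, 3, 4; average 6.5.

6.5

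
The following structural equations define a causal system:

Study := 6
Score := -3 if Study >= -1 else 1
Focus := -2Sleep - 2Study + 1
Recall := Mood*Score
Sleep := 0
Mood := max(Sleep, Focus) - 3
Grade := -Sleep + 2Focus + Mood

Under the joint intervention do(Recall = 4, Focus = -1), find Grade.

Under do(Recall = 4, Focus = -1), each intervened variable's structural equation is replaced by its fixed value.
Mood = max(Sleep, Focus) - 3  [with Sleep=0, Focus=-1]  = -3
Grade = -Sleep + 2Focus + Mood  [with Sleep=0, Focus=-1, Mood=-3]  = -5

-5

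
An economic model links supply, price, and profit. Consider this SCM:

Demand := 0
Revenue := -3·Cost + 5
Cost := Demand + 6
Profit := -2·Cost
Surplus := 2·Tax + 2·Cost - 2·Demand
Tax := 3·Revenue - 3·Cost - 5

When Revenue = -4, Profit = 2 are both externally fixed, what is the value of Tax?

-35

The joint intervention fixes Revenue = -4, Profit = 2, removing each variable's own equation.
Cost = Demand + 6  [with Demand=0]  = 6
Tax = 3·Revenue - 3·Cost - 5  [with Revenue=-4, Cost=6]  = -35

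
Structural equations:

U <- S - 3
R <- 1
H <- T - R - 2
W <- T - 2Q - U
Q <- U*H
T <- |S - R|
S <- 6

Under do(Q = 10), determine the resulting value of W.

Intervening sets Q = 10 and removes its equation (Q <- U*H).
T = |S - R|  [with S=6, R=1]  = 5
U = S - 3  [with S=6]  = 3
W = T - 2Q - U  [with T=5, Q=10, U=3]  = -18

-18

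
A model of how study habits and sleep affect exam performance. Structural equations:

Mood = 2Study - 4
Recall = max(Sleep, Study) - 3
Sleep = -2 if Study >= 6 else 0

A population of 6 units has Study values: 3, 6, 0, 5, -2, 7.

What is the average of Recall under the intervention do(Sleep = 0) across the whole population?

Under do(Sleep=0), Sleep's equation is replaced by Sleep=0 for every unit. Per-unit Recall: 0, 3, -3, 2, -3, 4. Mean = 0.5.

0.5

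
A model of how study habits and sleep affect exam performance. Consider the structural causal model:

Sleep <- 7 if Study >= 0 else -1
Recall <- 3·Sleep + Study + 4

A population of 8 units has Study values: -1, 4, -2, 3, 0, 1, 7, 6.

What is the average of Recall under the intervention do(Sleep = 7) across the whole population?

27.25

do(Sleep=7) breaks Sleep's dependence on Study. With Sleep=7 fixed, Recall across the units is 24, 29, 23, 28, 25, 26, 32, 31, mean 27.25.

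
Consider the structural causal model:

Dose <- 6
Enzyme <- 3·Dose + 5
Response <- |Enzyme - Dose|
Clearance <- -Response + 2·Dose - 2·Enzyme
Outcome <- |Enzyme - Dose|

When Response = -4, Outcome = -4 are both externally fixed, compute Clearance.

-30

The joint intervention fixes Response = -4, Outcome = -4, removing each variable's own equation.
Enzyme = 3·Dose + 5  [with Dose=6]  = 23
Clearance = -Response + 2·Dose - 2·Enzyme  [with Response=-4, Dose=6, Enzyme=23]  = -30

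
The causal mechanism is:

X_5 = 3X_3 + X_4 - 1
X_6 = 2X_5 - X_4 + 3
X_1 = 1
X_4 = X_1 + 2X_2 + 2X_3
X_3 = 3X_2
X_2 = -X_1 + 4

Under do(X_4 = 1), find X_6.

56

Under do(X_4=1), the mechanism X_4 = X_1 + 2X_2 + 2X_3 is discarded; X_4 is fixed at 1.
X_2 = -X_1 + 4  [with X_1=1]  = 3
X_3 = 3X_2  [with X_2=3]  = 9
X_5 = 3X_3 + X_4 - 1  [with X_3=9, X_4=1]  = 27
X_6 = 2X_5 - X_4 + 3  [with X_5=27, X_4=1]  = 56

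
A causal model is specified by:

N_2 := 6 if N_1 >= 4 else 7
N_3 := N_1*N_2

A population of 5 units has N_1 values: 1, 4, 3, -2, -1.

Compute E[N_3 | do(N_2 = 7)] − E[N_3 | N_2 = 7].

do(N_2=7) breaks N_2's dependence on N_1. With N_2=7 fixed, N_3 across the units is 7, 28, 21, -14, -7, mean 7.
Observing N_2=7 restricts to units where N_2's equation naturally yields 7: N_1 ∈ {1, 3, -2, -1}. In that subpopulation N_3 = 7, 21, -14, -7, mean 1.75.
Difference = 7 − 1.75 = 5.25.

5.25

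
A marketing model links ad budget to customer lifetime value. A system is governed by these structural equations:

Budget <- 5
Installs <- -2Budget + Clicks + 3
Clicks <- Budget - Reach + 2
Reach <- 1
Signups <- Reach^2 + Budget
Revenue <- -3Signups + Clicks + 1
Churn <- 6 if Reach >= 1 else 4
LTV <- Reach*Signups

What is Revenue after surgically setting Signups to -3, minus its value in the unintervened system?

27

Under do(Signups=-3), the mechanism Signups <- Reach^2 + Budget is discarded; Signups is fixed at -3.
Clicks = Budget - Reach + 2  [with Budget=5, Reach=1]  = 6
Revenue = -3Signups + Clicks + 1  [with Signups=-3, Clicks=6]  = 16
Without intervention: Clicks = Budget - Reach + 2  [with Budget=5, Reach=1]  = 6; Signups = Reach^2 + Budget  [with Reach=1, Budget=5]  = 6; Revenue = -3Signups + Clicks + 1  [with Signups=6, Clicks=6]  = -11.
Change = 16 − (-11) = 27.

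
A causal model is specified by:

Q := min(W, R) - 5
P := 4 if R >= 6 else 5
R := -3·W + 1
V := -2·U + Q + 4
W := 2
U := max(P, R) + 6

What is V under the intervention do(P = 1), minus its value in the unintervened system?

Under do(P=1), the mechanism P := 4 if R >= 6 else 5 is discarded; P is fixed at 1.
R = -3·W + 1  [with W=2]  = -5
Q = min(W, R) - 5  [with W=2, R=-5]  = -10
U = max(P, R) + 6  [with P=1, R=-5]  = 7
V = -2·U + Q + 4  [with U=7, Q=-10]  = -20
Without intervention: R = -3·W + 1  [with W=2]  = -5; Q = min(W, R) - 5  [with W=2, R=-5]  = -10; P = 4 if R >= 6 else 5  [with R=-5]  = 5; U = max(P, R) + 6  [with P=5, R=-5]  = 11; V = -2·U + Q + 4  [with U=11, Q=-10]  = -28.
Change = -20 − (-28) = 8.

8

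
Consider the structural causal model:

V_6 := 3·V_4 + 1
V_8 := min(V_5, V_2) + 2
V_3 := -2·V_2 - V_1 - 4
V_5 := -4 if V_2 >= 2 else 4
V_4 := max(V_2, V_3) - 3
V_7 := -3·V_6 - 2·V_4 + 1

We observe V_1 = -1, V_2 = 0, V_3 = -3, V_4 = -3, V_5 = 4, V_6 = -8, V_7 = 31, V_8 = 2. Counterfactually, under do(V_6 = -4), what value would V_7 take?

19

Intervening sets V_6 = -4 and removes its equation (V_6 := 3·V_4 + 1).
V_3 = -2·V_2 - V_1 - 4  [with V_2=0, V_1=-1]  = -3
V_4 = max(V_2, V_3) - 3  [with V_2=0, V_3=-3]  = -3
V_7 = -3·V_6 - 2·V_4 + 1  [with V_6=-4, V_4=-3]  = 19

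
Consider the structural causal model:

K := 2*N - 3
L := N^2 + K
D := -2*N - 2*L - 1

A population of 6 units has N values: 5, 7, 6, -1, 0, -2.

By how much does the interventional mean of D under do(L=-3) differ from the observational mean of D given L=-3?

The intervention sets L=-3 in all 6 units regardless of N. Recomputing D per unit gives -5, -9, -7, 7, 5, 9; average 0.
E[D|L=-3] averages over only the 2 units with L=-3 (N = 0, -2): D = 5, 9, mean 7.
Difference = 0 − 7 = -7.

-7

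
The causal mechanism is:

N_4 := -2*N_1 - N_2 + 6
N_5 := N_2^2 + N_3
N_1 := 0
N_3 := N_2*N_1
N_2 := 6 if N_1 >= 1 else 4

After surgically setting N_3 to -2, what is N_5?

do(N_3=-2) replaces the equation N_3 := N_2*N_1 with the constant N_3 = -2.
N_2 = 6 if N_1 >= 1 else 4  [with N_1=0]  = 4
N_5 = N_2^2 + N_3  [with N_2=4, N_3=-2]  = 14

14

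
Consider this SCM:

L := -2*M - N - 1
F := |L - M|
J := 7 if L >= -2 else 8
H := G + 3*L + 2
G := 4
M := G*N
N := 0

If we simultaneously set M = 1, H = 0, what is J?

8

Under do(M = 1, H = 0), each intervened variable's structural equation is replaced by its fixed value.
L = -2*M - N - 1  [with M=1, N=0]  = -3
J = 7 if L >= -2 else 8  [with L=-3]  = 8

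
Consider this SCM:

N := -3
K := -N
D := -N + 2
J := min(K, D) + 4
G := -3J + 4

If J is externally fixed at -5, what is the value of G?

Intervening sets J = -5 and removes its equation (J := min(K, D) + 4).
G = -3J + 4  [with J=-5]  = 19

19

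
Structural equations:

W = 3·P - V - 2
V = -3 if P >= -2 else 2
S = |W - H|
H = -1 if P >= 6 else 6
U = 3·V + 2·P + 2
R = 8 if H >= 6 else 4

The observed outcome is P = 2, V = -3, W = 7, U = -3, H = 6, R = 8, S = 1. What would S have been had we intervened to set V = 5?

Under do(V=5), the mechanism V = -3 if P >= -2 else 2 is discarded; V is fixed at 5.
W = 3·P - V - 2  [with P=2, V=5]  = -1
H = -1 if P >= 6 else 6  [with P=2]  = 6
S = |W - H|  [with W=-1, H=6]  = 7

7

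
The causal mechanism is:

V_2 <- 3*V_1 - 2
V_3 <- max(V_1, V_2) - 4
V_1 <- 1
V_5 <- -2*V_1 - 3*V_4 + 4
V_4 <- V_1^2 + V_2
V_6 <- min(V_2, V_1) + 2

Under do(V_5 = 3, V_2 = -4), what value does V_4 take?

-3

Setting V_5 = 3, V_2 = -4 by intervention discards those variables' equations.
V_4 = V_1^2 + V_2  [with V_1=1, V_2=-4]  = -3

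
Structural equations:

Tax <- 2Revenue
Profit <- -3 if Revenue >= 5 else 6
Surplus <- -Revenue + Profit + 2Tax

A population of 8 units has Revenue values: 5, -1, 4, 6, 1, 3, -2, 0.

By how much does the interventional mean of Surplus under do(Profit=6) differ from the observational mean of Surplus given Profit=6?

do(Profit=6) breaks Profit's dependence on Revenue. With Profit=6 fixed, Surplus across the units is 21, 3, 18, 24, 9, 15, 0, 6, mean 12.
Conditioning on Profit=6 selects the 6 unit(s) with Revenue ∈ {-1, 4, 1, 3, -2, 0}. Their Surplus values: 3, 18, 9, 15, 0, 6. Mean = 8.5.
Difference = 12 − 8.5 = 3.5.

3.5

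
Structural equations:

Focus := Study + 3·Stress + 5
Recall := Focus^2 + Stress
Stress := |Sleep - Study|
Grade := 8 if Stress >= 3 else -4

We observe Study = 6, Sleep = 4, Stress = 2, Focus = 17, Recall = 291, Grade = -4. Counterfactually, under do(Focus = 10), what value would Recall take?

102

Intervening sets Focus = 10 and removes its equation (Focus := Study + 3·Stress + 5).
Stress = |Sleep - Study|  [with Sleep=4, Study=6]  = 2
Recall = Focus^2 + Stress  [with Focus=10, Stress=2]  = 102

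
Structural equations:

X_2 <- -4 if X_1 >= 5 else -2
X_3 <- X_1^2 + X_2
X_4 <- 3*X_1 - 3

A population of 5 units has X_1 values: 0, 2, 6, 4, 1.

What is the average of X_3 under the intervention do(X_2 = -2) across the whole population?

The intervention sets X_2=-2 in all 5 units regardless of X_1. Recomputing X_3 per unit gives -2, 2, 34, 14, -1; average 9.4.

9.4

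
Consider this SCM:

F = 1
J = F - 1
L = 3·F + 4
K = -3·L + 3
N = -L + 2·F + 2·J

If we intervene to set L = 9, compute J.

Under do(L=9), the mechanism L = 3·F + 4 is discarded; L is fixed at 9.
Since J is not a descendant of the intervened variable, it is unaffected.
J = F - 1  [with F=1]  = 0

0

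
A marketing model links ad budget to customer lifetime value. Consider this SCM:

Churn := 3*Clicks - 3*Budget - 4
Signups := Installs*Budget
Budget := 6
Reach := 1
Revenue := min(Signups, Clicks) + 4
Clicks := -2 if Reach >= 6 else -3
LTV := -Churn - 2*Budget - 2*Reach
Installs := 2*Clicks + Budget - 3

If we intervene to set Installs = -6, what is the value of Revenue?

The intervention breaks the incoming arrows to Installs: Installs := 2*Clicks + Budget - 3 no longer applies, and Installs = -6.
Clicks = -2 if Reach >= 6 else -3  [with Reach=1]  = -3
Signups = Installs*Budget  [with Installs=-6, Budget=6]  = -36
Revenue = min(Signups, Clicks) + 4  [with Signups=-36, Clicks=-3]  = -32

-32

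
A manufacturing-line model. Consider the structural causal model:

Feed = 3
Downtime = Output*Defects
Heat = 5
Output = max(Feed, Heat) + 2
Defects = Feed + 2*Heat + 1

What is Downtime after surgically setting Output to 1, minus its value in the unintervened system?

-84

Intervening sets Output = 1 and removes its equation (Output = max(Feed, Heat) + 2).
Defects = Feed + 2*Heat + 1  [with Feed=3, Heat=5]  = 14
Downtime = Output*Defects  [with Output=1, Defects=14]  = 14
Without intervention: Defects = Feed + 2*Heat + 1  [with Feed=3, Heat=5]  = 14; Output = max(Feed, Heat) + 2  [with Feed=3, Heat=5]  = 7; Downtime = Output*Defects  [with Output=7, Defects=14]  = 98.
Change = 14 − 98 = -84.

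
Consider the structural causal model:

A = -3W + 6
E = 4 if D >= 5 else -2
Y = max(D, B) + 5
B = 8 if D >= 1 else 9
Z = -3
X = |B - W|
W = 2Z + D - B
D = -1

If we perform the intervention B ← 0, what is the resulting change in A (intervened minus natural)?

The intervention breaks the incoming arrows to B: B = 8 if D >= 1 else 9 no longer applies, and B = 0.
W = 2Z + D - B  [with Z=-3, D=-1, B=0]  = -7
A = -3W + 6  [with W=-7]  = 27
Without intervention: B = 8 if D >= 1 else 9  [with D=-1]  = 9; W = 2Z + D - B  [with Z=-3, D=-1, B=9]  = -16; A = -3W + 6  [with W=-16]  = 54.
Change = 27 − 54 = -27.

-27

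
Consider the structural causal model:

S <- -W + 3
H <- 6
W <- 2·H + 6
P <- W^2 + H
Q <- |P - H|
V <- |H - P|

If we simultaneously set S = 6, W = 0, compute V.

The joint intervention fixes S = 6, W = 0, removing each variable's own equation.
P = W^2 + H  [with W=0, H=6]  = 6
V = |H - P|  [with H=6, P=6]  = 0

0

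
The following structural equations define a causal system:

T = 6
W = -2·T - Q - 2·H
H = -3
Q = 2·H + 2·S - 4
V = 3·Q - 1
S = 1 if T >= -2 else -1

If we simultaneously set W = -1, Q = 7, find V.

20

Setting W = -1, Q = 7 by intervention discards those variables' equations.
V = 3·Q - 1  [with Q=7]  = 20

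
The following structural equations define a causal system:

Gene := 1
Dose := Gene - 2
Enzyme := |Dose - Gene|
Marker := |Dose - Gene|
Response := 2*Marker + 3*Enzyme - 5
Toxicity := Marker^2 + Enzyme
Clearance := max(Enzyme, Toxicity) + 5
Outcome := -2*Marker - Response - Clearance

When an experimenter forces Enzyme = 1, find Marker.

The intervention breaks the incoming arrows to Enzyme: Enzyme := |Dose - Gene| no longer applies, and Enzyme = 1.
Marker is not downstream of the intervention, so its value is determined by the original equations.
Dose = Gene - 2  [with Gene=1]  = -1
Marker = |Dose - Gene|  [with Dose=-1, Gene=1]  = 2

2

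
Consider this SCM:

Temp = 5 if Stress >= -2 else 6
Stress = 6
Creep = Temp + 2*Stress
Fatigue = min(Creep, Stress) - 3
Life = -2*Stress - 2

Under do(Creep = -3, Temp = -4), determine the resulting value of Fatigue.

-6

The joint intervention fixes Creep = -3, Temp = -4, removing each variable's own equation.
Fatigue = min(Creep, Stress) - 3  [with Creep=-3, Stress=6]  = -6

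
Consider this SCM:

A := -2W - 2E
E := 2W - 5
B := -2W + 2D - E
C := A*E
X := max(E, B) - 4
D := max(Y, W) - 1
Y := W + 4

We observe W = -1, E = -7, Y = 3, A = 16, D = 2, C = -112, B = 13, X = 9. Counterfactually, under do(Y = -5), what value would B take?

The intervention breaks the incoming arrows to Y: Y := W + 4 no longer applies, and Y = -5.
E = 2W - 5  [with W=-1]  = -7
D = max(Y, W) - 1  [with Y=-5, W=-1]  = -2
B = -2W + 2D - E  [with W=-1, D=-2, E=-7]  = 5

5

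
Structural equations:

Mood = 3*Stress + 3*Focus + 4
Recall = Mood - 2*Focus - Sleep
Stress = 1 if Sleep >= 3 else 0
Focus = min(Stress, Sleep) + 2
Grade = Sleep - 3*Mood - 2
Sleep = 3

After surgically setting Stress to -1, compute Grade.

Under do(Stress=-1), the mechanism Stress = 1 if Sleep >= 3 else 0 is discarded; Stress is fixed at -1.
Focus = min(Stress, Sleep) + 2  [with Stress=-1, Sleep=3]  = 1
Mood = 3*Stress + 3*Focus + 4  [with Stress=-1, Focus=1]  = 4
Grade = Sleep - 3*Mood - 2  [with Sleep=3, Mood=4]  = -11

-11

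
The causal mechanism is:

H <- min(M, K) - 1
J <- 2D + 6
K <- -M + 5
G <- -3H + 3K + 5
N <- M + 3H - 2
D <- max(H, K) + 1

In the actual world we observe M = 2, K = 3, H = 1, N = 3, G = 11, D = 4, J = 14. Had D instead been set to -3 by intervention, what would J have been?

Intervening sets D = -3 and removes its equation (D <- max(H, K) + 1).
J = 2D + 6  [with D=-3]  = 0

0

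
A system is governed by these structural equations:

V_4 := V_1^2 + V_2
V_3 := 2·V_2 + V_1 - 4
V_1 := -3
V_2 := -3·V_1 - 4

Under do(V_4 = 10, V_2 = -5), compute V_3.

-17

Setting V_4 = 10, V_2 = -5 by intervention discards those variables' equations.
V_3 = 2·V_2 + V_1 - 4  [with V_2=-5, V_1=-3]  = -17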